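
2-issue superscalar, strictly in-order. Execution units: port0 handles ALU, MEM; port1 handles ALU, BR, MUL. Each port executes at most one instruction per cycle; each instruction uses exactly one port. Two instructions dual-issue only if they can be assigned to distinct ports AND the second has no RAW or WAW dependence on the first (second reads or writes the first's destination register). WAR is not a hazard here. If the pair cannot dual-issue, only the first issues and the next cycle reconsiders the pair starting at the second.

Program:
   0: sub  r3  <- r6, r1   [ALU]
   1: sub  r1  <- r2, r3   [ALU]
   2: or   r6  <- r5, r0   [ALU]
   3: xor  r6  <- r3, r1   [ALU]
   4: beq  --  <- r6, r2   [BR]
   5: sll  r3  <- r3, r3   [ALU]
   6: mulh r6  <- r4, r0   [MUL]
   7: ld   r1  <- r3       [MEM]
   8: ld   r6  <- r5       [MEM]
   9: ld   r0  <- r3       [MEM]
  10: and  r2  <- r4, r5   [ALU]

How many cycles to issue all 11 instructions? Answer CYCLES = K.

  cy0 -> i0 (sub) RAW r3
  cy1 -> i1/i2 (sub/or) dual
  cy2 -> i3 (xor) RAW r6
  cy3 -> i4/i5 (beq/sll) dual
  cy4 -> i6/i7 (mulh/ld) dual
  cy5 -> i8 (ld) no-port MEM/MEM
  cy6 -> i9/i10 (ld/and) dual

CYCLES = 7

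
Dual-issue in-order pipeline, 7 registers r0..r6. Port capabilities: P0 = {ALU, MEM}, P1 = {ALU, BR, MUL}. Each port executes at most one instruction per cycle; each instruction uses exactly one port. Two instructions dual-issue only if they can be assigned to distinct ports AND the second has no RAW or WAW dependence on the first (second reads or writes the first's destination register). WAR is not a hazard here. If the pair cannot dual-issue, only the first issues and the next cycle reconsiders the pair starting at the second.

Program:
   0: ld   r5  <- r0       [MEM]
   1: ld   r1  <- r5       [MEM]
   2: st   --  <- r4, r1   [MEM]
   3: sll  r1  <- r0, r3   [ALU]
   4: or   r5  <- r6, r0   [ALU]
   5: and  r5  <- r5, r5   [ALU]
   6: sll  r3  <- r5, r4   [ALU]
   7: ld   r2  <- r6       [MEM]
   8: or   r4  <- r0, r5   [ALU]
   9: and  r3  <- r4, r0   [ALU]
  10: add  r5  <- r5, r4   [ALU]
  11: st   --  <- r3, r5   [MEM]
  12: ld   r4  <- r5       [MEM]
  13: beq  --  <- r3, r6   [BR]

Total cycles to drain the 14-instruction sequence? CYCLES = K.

[0] i0  ld  -- no-port MEM/MEM
[1] i1  ld  -- no-port MEM/MEM
[2] i2,i3  st sll  -- dual
[3] i4  or  -- RAW+WAW r5
[4] i5  and  -- RAW r5
[5] i6,i7  sll ld  -- dual
[6] i8  or  -- RAW r4
[7] i9,i10  and add  -- dual
[8] i11  st  -- no-port MEM/MEM
[9] i12,i13  ld beq  -- dual

CYCLES = 10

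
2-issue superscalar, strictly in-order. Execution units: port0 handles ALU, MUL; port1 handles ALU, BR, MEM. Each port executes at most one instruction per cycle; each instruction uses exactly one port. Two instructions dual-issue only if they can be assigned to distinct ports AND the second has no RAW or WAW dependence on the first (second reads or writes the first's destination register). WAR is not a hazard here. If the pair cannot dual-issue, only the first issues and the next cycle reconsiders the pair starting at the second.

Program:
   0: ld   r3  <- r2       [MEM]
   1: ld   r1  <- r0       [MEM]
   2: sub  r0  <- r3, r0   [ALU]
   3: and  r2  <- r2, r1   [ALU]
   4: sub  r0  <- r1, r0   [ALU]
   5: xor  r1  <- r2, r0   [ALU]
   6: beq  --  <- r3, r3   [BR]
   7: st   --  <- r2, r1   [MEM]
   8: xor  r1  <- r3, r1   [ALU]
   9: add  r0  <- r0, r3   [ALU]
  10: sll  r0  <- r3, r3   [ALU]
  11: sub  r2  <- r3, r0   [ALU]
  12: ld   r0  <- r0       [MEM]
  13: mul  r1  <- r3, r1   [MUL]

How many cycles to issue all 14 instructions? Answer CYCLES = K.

CYCLES = 9

  cy0 -> i0 (ld) no-port MEM/MEM
  cy1 -> i1+i2 (ld/sub) pair
  cy2 -> i3+i4 (and/sub) pair
  cy3 -> i5+i6 (xor/beq) pair
  cy4 -> i7+i8 (st/xor) pair
  cy5 -> i9 (add) WAW r0
  cy6 -> i10 (sll) RAW r0
  cy7 -> i11+i12 (sub/ld) pair
  cy8 -> i13 (mul) tail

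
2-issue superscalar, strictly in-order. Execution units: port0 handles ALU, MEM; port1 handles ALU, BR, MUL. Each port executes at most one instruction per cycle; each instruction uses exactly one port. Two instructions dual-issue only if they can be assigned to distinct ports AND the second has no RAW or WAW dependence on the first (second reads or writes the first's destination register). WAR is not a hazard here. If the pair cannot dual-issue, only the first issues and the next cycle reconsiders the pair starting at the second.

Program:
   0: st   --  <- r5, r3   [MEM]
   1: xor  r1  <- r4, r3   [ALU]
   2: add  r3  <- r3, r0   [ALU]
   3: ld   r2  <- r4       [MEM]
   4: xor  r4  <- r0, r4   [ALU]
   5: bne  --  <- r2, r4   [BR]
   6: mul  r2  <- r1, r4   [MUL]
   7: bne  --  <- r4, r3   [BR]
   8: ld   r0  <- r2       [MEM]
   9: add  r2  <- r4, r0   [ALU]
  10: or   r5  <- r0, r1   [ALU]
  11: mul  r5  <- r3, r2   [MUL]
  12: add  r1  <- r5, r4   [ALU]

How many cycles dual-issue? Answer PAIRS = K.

PAIRS = 4

0. st.MEM xor.ALU @i0+i1  | dual
1. add.ALU ld.MEM @i2+i3  | dual
2. xor.ALU @i4  | RAW r4
3. bne.BR @i5  | no-port BR/MUL
4. mul.MUL @i6  | no-port MUL/BR
5. bne.BR ld.MEM @i7+i8  | dual
6. add.ALU or.ALU @i9+i10  | dual
7. mul.MUL @i11  | RAW r5
8. add.ALU @i12  | tail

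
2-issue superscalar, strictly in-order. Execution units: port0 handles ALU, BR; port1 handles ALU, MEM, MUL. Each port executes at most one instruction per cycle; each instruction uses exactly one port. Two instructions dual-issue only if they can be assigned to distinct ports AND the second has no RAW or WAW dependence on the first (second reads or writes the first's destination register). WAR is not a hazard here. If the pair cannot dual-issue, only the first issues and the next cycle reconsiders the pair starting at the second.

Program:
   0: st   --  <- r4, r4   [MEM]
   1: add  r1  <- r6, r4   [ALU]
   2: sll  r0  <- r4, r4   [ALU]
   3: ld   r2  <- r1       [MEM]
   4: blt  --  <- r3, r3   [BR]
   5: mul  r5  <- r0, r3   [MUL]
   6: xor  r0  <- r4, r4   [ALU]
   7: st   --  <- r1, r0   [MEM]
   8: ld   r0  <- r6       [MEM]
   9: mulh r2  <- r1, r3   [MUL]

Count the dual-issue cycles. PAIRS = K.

c0: i0/i1 st+add  2-wide
c1: i2/i3 sll+ld  2-wide
c2: i4/i5 blt+mul  2-wide
c3: i6 xor  RAW r0
c4: i7 st  no-port MEM/MEM
c5: i8 ld  no-port MEM/MUL
c6: i9 mulh  tail

PAIRS = 3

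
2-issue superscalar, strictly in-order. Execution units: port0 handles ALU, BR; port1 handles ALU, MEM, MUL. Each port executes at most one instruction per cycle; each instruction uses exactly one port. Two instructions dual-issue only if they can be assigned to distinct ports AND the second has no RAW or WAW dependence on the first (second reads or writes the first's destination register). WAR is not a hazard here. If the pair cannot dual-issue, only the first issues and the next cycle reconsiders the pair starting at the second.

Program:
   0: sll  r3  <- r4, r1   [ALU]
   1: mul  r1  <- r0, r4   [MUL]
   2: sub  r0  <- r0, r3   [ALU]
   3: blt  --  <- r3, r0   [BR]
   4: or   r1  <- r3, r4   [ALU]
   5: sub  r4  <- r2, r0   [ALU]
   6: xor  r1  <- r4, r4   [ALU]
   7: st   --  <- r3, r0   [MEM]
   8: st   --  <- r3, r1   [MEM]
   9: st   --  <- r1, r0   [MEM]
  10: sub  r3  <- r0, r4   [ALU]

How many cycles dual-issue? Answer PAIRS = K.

PAIRS = 4

[0] i0+i1  sll/mul  -- pair
[1] i2  sub  -- RAW r0
[2] i3+i4  blt/or  -- pair
[3] i5  sub  -- RAW r4
[4] i6+i7  xor/st  -- pair
[5] i8  st  -- no-port MEM/MEM
[6] i9+i10  st/sub  -- pair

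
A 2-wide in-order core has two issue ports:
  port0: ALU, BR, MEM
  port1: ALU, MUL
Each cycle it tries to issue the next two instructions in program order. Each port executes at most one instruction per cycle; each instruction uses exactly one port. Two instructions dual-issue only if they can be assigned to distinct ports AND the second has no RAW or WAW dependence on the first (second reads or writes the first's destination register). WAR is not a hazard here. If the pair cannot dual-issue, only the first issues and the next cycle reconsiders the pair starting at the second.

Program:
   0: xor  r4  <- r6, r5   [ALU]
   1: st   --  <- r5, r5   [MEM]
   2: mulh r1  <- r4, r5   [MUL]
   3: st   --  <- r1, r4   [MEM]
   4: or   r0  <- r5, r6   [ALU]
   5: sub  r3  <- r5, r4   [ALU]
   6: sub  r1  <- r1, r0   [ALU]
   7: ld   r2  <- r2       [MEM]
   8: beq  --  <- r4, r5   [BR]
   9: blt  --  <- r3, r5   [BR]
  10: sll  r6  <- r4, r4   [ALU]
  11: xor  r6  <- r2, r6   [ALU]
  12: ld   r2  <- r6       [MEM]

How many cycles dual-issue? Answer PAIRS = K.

PAIRS = 4

t=0 i0,i1:xor.ALU+st.MEM ; 2-wide
t=1 i2:mulh.MUL ; RAW r1
t=2 i3,i4:st.MEM+or.ALU ; 2-wide
t=3 i5,i6:sub.ALU+sub.ALU ; 2-wide
t=4 i7:ld.MEM ; no-port MEM/BR
t=5 i8:beq.BR ; no-port BR/BR
t=6 i9,i10:blt.BR+sll.ALU ; 2-wide
t=7 i11:xor.ALU ; RAW r6
t=8 i12:ld.MEM ; tail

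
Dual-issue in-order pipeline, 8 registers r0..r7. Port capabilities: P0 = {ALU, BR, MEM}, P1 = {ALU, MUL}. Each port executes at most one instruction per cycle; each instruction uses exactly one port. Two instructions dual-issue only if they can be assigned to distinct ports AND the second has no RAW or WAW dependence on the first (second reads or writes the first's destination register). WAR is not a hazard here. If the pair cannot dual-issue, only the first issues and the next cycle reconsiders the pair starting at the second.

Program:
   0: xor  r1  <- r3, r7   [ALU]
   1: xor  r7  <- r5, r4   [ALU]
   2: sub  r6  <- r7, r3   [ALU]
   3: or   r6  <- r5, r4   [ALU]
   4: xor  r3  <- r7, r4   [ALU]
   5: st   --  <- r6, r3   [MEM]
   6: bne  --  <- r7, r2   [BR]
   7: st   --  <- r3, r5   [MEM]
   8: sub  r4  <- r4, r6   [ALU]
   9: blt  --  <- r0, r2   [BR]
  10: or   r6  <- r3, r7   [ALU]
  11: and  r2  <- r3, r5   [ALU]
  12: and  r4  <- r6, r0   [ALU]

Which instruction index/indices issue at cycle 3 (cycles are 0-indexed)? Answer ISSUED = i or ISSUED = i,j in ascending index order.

t=0 i0&i1:xor;xor ; 2-wide
t=1 i2:sub ; WAW r6
t=2 i3&i4:or;xor ; 2-wide
t=3 i5:st ; no-port MEM/BR
t=4 i6:bne ; no-port BR/MEM
t=5 i7&i8:st;sub ; 2-wide
t=6 i9&i10:blt;or ; 2-wide
t=7 i11&i12:and;and ; 2-wide

ISSUED = 5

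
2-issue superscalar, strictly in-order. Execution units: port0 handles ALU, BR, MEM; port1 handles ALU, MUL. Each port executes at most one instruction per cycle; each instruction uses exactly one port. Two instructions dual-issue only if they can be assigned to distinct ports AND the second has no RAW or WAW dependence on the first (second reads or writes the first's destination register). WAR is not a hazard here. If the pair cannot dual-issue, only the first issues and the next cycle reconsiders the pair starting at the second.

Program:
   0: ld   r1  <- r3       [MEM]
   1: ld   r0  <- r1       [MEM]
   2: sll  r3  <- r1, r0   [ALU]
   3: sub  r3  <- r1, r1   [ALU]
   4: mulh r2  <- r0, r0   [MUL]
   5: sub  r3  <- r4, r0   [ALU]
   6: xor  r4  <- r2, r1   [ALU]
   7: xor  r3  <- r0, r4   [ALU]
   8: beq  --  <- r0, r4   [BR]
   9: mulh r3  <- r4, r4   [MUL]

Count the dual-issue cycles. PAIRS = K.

PAIRS = 3

[0] i0  ld  -- no-port MEM/MEM
[1] i1  ld  -- RAW r0
[2] i2  sll  -- WAW r3
[3] i3+i4  sub/mulh  -- dual
[4] i5+i6  sub/xor  -- dual
[5] i7+i8  xor/beq  -- dual
[6] i9  mulh  -- tail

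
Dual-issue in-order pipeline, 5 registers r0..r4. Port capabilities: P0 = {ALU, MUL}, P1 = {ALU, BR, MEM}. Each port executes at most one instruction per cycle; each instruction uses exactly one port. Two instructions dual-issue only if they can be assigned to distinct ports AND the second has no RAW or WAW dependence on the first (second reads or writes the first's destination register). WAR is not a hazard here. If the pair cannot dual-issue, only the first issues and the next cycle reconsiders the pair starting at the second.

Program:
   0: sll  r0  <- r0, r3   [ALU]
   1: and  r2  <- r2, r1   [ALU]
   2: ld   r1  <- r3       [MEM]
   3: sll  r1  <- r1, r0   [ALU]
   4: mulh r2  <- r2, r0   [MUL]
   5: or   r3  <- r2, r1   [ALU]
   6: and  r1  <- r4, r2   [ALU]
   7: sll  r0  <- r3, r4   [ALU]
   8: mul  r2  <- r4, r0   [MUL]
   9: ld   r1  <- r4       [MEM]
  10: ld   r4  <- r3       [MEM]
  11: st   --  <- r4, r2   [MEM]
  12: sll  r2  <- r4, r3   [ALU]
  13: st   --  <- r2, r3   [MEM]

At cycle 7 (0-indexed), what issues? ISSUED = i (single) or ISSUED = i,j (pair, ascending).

ISSUED = 11,12

  cy0 -> i0+i1 (sll.ALU;and.ALU) 2-wide
  cy1 -> i2 (ld.MEM) RAW+WAW r1
  cy2 -> i3+i4 (sll.ALU;mulh.MUL) 2-wide
  cy3 -> i5+i6 (or.ALU;and.ALU) 2-wide
  cy4 -> i7 (sll.ALU) RAW r0
  cy5 -> i8+i9 (mul.MUL;ld.MEM) 2-wide
  cy6 -> i10 (ld.MEM) no-port MEM/MEM
  cy7 -> i11+i12 (st.MEM;sll.ALU) 2-wide
  cy8 -> i13 (st.MEM) tail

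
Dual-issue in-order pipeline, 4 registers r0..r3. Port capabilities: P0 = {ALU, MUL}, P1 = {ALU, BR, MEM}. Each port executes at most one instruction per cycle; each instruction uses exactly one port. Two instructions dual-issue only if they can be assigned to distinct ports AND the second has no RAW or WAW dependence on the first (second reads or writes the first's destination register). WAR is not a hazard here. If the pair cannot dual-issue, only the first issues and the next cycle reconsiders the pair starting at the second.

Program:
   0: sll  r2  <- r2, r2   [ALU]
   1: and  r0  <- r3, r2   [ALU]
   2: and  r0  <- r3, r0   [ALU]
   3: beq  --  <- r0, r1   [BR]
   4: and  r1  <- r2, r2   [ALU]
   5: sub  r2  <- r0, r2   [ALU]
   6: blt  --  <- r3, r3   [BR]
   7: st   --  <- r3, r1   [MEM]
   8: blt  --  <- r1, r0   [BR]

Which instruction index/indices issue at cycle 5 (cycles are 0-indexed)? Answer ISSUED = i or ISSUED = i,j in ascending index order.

[0] i0  sll.ALU  -- RAW r2
[1] i1  and.ALU  -- RAW+WAW r0
[2] i2  and.ALU  -- RAW r0
[3] i3+i4  beq.BR and.ALU  -- 2-wide
[4] i5+i6  sub.ALU blt.BR  -- 2-wide
[5] i7  st.MEM  -- no-port MEM/BR
[6] i8  blt.BR  -- tail

ISSUED = 7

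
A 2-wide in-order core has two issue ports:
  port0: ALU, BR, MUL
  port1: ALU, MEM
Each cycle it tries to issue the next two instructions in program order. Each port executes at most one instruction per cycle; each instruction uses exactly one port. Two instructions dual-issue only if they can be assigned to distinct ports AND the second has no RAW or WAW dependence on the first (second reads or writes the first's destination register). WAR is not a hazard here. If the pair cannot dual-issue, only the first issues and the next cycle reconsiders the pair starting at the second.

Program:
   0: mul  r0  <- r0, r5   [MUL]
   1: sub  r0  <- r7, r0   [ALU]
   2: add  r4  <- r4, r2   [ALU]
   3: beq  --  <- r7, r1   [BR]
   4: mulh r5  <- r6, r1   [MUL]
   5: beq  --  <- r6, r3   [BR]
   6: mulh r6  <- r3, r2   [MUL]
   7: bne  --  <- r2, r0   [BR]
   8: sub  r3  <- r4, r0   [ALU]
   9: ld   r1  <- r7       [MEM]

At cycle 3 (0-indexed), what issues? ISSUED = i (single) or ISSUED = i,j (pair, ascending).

c0: i0 mul.MUL  RAW+WAW r0
c1: i1,i2 sub.ALU/add.ALU  2-wide
c2: i3 beq.BR  no-port BR/MUL
c3: i4 mulh.MUL  no-port MUL/BR
c4: i5 beq.BR  no-port BR/MUL
c5: i6 mulh.MUL  no-port MUL/BR
c6: i7,i8 bne.BR/sub.ALU  2-wide
c7: i9 ld.MEM  tail

ISSUED = 4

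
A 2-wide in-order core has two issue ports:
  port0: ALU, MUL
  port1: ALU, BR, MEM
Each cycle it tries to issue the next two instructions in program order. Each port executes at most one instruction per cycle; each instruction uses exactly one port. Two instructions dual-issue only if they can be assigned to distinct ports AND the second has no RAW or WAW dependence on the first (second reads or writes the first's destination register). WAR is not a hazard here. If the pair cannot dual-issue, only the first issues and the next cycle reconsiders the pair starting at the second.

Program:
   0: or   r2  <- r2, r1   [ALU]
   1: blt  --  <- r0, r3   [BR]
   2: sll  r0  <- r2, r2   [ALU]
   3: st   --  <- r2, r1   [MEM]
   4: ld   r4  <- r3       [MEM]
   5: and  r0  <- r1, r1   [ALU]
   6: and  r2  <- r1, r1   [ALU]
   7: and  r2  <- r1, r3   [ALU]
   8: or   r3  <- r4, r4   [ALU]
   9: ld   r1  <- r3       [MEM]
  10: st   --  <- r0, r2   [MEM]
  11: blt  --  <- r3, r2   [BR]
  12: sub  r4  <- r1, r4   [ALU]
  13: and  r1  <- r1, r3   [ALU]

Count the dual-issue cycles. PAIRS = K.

0. or+blt @i0/i1  | dual
1. sll+st @i2/i3  | dual
2. ld+and @i4/i5  | dual
3. and @i6  | WAW r2
4. and+or @i7/i8  | dual
5. ld @i9  | no-port MEM/MEM
6. st @i10  | no-port MEM/BR
7. blt+sub @i11/i12  | dual
8. and @i13  | tail

PAIRS = 5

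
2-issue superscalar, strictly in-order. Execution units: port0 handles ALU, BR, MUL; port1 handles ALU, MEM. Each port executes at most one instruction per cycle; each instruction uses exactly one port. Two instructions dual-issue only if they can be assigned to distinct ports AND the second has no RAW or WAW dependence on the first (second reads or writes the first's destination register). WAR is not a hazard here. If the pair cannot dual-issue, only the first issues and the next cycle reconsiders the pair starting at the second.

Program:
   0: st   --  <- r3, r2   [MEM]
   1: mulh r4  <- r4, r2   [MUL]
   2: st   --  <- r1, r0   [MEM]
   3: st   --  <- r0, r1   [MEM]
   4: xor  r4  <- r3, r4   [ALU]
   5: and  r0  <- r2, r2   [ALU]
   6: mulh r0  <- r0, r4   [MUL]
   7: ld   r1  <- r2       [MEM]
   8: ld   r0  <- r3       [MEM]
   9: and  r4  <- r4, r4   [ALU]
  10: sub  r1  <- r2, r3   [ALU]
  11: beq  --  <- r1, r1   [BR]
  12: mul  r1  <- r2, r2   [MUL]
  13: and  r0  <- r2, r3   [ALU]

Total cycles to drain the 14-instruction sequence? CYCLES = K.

0. st.MEM mulh.MUL @i0&i1  | pair
1. st.MEM @i2  | no-port MEM/MEM
2. st.MEM xor.ALU @i3&i4  | pair
3. and.ALU @i5  | RAW+WAW r0
4. mulh.MUL ld.MEM @i6&i7  | pair
5. ld.MEM and.ALU @i8&i9  | pair
6. sub.ALU @i10  | RAW r1
7. beq.BR @i11  | no-port BR/MUL
8. mul.MUL and.ALU @i12&i13  | pair

CYCLES = 9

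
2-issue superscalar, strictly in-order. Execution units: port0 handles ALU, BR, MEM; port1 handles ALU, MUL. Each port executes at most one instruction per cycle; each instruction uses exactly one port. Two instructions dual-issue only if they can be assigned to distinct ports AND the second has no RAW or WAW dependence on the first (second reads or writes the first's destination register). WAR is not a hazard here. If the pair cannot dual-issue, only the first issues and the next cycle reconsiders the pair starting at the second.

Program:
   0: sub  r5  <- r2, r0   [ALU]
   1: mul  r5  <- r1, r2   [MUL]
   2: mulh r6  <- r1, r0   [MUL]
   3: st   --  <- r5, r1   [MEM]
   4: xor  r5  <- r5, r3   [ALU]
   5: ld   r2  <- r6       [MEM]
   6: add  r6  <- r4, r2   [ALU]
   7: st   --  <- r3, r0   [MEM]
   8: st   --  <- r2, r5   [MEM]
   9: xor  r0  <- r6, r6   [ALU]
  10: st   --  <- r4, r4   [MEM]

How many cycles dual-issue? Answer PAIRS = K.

PAIRS = 4

[0] i0  sub.ALU  -- WAW r5
[1] i1  mul.MUL  -- no-port MUL/MUL
[2] i2,i3  mulh.MUL/st.MEM  -- dual
[3] i4,i5  xor.ALU/ld.MEM  -- dual
[4] i6,i7  add.ALU/st.MEM  -- dual
[5] i8,i9  st.MEM/xor.ALU  -- dual
[6] i10  st.MEM  -- tail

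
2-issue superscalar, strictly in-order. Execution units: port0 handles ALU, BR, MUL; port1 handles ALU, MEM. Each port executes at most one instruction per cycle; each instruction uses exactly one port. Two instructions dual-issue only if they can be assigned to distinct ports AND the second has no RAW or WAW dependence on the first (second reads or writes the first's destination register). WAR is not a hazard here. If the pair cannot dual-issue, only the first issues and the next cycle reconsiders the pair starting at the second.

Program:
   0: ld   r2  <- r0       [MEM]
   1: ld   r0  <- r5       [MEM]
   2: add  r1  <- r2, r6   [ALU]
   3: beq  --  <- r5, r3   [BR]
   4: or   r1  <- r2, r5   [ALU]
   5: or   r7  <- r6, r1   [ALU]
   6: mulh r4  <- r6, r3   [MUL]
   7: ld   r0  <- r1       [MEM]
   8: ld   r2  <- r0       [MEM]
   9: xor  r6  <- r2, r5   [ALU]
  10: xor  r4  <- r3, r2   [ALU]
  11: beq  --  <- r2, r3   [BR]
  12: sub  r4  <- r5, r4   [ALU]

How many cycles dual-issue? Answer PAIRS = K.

c0: i0 ld  no-port MEM/MEM
c1: i1&i2 ld add  dual
c2: i3&i4 beq or  dual
c3: i5&i6 or mulh  dual
c4: i7 ld  no-port MEM/MEM
c5: i8 ld  RAW r2
c6: i9&i10 xor xor  dual
c7: i11&i12 beq sub  dual

PAIRS = 5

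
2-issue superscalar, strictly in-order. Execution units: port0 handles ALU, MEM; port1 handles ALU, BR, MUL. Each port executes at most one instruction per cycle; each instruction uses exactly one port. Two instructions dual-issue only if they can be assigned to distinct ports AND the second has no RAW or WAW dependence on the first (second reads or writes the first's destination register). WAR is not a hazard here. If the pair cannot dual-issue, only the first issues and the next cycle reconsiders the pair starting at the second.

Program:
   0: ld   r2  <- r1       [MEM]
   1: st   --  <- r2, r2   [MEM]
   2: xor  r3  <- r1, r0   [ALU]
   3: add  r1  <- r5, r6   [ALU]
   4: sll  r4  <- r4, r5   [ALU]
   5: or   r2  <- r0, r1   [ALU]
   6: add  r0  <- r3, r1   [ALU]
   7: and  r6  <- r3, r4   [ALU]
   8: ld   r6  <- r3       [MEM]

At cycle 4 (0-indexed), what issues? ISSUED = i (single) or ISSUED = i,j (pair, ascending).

ISSUED = 7

t=0 i0:ld.MEM ; no-port MEM/MEM
t=1 i1&i2:st.MEM+xor.ALU ; 2-wide
t=2 i3&i4:add.ALU+sll.ALU ; 2-wide
t=3 i5&i6:or.ALU+add.ALU ; 2-wide
t=4 i7:and.ALU ; WAW r6
t=5 i8:ld.MEM ; tail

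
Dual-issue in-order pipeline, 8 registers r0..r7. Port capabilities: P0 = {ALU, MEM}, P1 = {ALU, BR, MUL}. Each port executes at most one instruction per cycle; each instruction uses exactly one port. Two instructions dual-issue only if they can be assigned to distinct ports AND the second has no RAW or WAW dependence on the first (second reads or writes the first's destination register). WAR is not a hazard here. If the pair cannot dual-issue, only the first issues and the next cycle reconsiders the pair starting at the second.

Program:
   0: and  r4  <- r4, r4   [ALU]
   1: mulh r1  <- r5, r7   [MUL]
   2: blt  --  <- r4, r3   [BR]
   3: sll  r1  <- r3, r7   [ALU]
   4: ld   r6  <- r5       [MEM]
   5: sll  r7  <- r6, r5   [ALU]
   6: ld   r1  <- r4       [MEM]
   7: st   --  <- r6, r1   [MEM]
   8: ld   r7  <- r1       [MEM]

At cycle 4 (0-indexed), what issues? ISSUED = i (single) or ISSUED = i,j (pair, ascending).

ISSUED = 7

c0: i0,i1 and+mulh  pair
c1: i2,i3 blt+sll  pair
c2: i4 ld  RAW r6
c3: i5,i6 sll+ld  pair
c4: i7 st  no-port MEM/MEM
c5: i8 ld  tail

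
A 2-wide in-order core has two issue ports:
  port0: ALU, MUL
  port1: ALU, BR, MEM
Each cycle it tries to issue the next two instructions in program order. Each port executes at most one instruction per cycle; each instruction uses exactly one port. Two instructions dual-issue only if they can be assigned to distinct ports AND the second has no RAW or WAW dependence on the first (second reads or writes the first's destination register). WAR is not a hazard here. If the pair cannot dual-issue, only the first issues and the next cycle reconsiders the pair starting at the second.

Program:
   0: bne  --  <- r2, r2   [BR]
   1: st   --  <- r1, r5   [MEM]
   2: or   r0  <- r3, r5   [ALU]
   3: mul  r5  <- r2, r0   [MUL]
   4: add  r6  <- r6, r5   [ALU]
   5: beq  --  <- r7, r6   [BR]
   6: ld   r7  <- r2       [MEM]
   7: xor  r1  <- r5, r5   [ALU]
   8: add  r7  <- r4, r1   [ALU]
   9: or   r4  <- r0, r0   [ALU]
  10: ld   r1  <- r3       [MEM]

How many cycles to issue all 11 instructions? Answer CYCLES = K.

t=0 i0:bne.BR ; no-port BR/MEM
t=1 i1,i2:st.MEM or.ALU ; dual
t=2 i3:mul.MUL ; RAW r5
t=3 i4:add.ALU ; RAW r6
t=4 i5:beq.BR ; no-port BR/MEM
t=5 i6,i7:ld.MEM xor.ALU ; dual
t=6 i8,i9:add.ALU or.ALU ; dual
t=7 i10:ld.MEM ; tail

CYCLES = 8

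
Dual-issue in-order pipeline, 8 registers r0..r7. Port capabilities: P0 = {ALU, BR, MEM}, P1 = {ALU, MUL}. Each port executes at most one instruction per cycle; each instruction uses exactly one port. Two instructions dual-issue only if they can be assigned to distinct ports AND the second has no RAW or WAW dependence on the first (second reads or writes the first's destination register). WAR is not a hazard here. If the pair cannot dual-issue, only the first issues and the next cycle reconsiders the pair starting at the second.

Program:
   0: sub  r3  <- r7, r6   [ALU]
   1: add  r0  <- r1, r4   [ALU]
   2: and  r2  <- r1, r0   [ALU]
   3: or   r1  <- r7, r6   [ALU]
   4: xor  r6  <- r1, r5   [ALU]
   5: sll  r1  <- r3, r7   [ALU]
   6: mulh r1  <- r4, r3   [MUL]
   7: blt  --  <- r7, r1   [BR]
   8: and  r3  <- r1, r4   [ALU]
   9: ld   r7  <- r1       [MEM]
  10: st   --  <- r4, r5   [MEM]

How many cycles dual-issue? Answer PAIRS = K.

PAIRS = 4

0. sub.ALU+add.ALU @i0&i1  | pair
1. and.ALU+or.ALU @i2&i3  | pair
2. xor.ALU+sll.ALU @i4&i5  | pair
3. mulh.MUL @i6  | RAW r1
4. blt.BR+and.ALU @i7&i8  | pair
5. ld.MEM @i9  | no-port MEM/MEM
6. st.MEM @i10  | tail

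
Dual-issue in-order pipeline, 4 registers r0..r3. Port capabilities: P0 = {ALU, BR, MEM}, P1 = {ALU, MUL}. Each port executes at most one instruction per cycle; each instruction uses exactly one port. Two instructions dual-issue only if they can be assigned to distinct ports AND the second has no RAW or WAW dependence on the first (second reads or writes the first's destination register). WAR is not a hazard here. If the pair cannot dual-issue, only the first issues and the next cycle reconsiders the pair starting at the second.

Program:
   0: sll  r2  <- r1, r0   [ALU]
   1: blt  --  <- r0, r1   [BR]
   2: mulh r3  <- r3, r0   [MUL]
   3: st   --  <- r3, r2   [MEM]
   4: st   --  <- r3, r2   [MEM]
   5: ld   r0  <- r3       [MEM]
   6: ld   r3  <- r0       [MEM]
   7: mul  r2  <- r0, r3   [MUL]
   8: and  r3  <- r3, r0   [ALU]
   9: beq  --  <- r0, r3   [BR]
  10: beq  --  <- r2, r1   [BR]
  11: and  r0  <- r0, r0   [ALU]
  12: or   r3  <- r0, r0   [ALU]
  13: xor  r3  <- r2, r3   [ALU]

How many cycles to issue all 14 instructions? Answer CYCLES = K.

#0 head=0: sll.ALU/blt.BR i0&i1 dual
#1 head=2: mulh.MUL i2 RAW r3
#2 head=3: st.MEM i3 no-port MEM/MEM
#3 head=4: st.MEM i4 no-port MEM/MEM
#4 head=5: ld.MEM i5 no-port MEM/MEM
#5 head=6: ld.MEM i6 RAW r3
#6 head=7: mul.MUL/and.ALU i7&i8 dual
#7 head=9: beq.BR i9 no-port BR/BR
#8 head=10: beq.BR/and.ALU i10&i11 dual
#9 head=12: or.ALU i12 RAW+WAW r3
#10 head=13: xor.ALU i13 tail

CYCLES = 11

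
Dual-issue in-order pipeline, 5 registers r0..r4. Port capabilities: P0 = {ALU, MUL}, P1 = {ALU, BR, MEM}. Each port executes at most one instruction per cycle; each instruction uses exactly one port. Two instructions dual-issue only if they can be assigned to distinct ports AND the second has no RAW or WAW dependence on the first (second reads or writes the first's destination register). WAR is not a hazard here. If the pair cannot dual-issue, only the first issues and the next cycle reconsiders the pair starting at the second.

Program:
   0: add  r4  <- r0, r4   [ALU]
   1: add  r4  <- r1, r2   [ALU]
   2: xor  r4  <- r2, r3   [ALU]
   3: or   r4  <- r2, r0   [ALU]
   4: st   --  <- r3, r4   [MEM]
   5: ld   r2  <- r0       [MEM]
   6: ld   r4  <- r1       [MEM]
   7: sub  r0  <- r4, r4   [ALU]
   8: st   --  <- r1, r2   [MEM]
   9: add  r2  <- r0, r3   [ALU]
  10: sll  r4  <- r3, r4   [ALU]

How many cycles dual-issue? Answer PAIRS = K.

#0 head=0: add.ALU i0 WAW r4
#1 head=1: add.ALU i1 WAW r4
#2 head=2: xor.ALU i2 WAW r4
#3 head=3: or.ALU i3 RAW r4
#4 head=4: st.MEM i4 no-port MEM/MEM
#5 head=5: ld.MEM i5 no-port MEM/MEM
#6 head=6: ld.MEM i6 RAW r4
#7 head=7: sub.ALU st.MEM i7+i8 2-wide
#8 head=9: add.ALU sll.ALU i9+i10 2-wide

PAIRS = 2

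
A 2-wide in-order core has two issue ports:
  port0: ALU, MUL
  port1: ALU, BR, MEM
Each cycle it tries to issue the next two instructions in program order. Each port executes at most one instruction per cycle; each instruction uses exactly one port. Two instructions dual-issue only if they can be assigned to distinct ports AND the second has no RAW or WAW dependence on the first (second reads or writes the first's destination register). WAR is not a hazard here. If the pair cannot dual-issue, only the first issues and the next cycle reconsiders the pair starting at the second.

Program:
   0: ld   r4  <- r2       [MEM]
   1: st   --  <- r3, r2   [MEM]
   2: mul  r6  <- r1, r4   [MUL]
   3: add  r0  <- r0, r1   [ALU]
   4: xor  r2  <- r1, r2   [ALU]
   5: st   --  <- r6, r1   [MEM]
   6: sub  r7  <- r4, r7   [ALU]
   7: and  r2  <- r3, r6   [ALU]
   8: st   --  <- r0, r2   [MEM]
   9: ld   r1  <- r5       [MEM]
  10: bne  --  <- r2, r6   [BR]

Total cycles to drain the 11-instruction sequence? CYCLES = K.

CYCLES = 8

  cy0 -> i0 (ld.MEM) no-port MEM/MEM
  cy1 -> i1+i2 (st.MEM/mul.MUL) pair
  cy2 -> i3+i4 (add.ALU/xor.ALU) pair
  cy3 -> i5+i6 (st.MEM/sub.ALU) pair
  cy4 -> i7 (and.ALU) RAW r2
  cy5 -> i8 (st.MEM) no-port MEM/MEM
  cy6 -> i9 (ld.MEM) no-port MEM/BR
  cy7 -> i10 (bne.BR) tail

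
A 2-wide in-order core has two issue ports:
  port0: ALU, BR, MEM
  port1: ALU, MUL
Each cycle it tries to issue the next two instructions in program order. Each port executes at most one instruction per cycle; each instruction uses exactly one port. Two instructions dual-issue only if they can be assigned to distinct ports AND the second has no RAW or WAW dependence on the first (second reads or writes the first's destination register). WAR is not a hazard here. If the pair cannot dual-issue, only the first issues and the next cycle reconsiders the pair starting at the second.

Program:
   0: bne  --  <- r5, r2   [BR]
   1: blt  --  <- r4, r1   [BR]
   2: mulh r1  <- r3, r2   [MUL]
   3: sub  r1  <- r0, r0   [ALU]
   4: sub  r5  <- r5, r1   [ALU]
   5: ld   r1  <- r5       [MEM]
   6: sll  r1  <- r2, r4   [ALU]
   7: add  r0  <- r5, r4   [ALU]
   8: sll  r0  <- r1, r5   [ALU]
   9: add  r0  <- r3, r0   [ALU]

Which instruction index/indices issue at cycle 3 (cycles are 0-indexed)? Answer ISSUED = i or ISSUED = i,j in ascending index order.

ISSUED = 4

#0 head=0: bne.BR i0 no-port BR/BR
#1 head=1: blt.BR mulh.MUL i1+i2 dual
#2 head=3: sub.ALU i3 RAW r1
#3 head=4: sub.ALU i4 RAW r5
#4 head=5: ld.MEM i5 WAW r1
#5 head=6: sll.ALU add.ALU i6+i7 dual
#6 head=8: sll.ALU i8 RAW+WAW r0
#7 head=9: add.ALU i9 tail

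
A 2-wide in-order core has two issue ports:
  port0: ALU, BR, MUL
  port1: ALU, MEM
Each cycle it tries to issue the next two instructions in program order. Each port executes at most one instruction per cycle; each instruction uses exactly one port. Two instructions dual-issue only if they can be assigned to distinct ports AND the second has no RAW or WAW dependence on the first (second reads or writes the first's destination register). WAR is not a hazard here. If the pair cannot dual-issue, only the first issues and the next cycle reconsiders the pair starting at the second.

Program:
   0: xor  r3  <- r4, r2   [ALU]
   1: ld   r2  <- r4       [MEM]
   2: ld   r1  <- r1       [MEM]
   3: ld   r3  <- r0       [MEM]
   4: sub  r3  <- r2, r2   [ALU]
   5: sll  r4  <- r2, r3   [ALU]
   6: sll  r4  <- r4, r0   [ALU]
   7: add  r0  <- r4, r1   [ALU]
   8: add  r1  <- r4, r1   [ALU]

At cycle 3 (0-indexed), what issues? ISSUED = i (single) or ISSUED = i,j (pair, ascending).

ISSUED = 4

c0: i0/i1 xor.ALU+ld.MEM  dual
c1: i2 ld.MEM  no-port MEM/MEM
c2: i3 ld.MEM  WAW r3
c3: i4 sub.ALU  RAW r3
c4: i5 sll.ALU  RAW+WAW r4
c5: i6 sll.ALU  RAW r4
c6: i7/i8 add.ALU+add.ALU  dual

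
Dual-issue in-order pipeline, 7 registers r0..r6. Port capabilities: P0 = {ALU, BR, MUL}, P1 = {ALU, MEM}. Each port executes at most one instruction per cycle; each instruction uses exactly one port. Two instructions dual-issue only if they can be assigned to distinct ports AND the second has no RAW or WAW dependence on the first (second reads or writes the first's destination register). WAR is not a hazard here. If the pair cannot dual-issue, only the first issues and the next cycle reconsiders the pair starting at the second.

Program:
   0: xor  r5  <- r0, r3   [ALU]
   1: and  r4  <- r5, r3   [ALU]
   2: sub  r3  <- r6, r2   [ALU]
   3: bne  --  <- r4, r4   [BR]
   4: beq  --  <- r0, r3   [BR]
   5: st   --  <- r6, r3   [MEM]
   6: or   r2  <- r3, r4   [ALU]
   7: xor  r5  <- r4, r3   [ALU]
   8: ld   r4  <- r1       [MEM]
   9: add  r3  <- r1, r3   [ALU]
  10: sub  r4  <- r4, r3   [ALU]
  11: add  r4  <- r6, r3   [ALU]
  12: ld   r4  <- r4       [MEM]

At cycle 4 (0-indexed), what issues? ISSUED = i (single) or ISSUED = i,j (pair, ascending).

  cy0 -> i0 (xor) RAW r5
  cy1 -> i1+i2 (and/sub) pair
  cy2 -> i3 (bne) no-port BR/BR
  cy3 -> i4+i5 (beq/st) pair
  cy4 -> i6+i7 (or/xor) pair
  cy5 -> i8+i9 (ld/add) pair
  cy6 -> i10 (sub) WAW r4
  cy7 -> i11 (add) RAW+WAW r4
  cy8 -> i12 (ld) tail

ISSUED = 6,7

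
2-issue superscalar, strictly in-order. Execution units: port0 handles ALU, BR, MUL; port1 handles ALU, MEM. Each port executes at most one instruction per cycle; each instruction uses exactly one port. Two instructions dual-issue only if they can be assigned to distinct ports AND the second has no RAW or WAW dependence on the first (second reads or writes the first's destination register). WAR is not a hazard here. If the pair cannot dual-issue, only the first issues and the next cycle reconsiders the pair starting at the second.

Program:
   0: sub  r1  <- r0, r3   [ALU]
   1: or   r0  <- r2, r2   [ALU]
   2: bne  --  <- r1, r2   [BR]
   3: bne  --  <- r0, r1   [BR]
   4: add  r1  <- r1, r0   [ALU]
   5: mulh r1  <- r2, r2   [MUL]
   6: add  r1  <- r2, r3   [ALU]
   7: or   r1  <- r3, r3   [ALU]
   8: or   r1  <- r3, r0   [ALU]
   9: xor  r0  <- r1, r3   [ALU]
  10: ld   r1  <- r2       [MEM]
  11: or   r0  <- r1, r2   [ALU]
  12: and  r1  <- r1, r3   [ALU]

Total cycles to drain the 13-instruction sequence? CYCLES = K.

#0 head=0: sub+or i0+i1 dual
#1 head=2: bne i2 no-port BR/BR
#2 head=3: bne+add i3+i4 dual
#3 head=5: mulh i5 WAW r1
#4 head=6: add i6 WAW r1
#5 head=7: or i7 WAW r1
#6 head=8: or i8 RAW r1
#7 head=9: xor+ld i9+i10 dual
#8 head=11: or+and i11+i12 dual

CYCLES = 9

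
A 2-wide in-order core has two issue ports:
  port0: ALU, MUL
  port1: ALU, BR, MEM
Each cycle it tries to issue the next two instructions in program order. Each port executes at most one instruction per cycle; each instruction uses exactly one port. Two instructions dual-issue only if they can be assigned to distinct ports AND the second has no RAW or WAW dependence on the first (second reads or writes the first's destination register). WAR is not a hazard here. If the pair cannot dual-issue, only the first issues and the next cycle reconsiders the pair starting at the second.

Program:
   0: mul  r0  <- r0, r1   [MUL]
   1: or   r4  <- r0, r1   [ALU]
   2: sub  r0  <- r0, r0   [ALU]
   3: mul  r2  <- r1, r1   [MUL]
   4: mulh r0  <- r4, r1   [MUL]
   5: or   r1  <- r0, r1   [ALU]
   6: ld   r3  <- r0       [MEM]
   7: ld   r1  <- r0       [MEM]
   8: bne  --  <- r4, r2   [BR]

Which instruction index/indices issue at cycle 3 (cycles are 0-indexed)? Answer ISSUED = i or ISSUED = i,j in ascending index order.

ISSUED = 4

#0 head=0: mul i0 RAW r0
#1 head=1: or;sub i1/i2 2-wide
#2 head=3: mul i3 no-port MUL/MUL
#3 head=4: mulh i4 RAW r0
#4 head=5: or;ld i5/i6 2-wide
#5 head=7: ld i7 no-port MEM/BR
#6 head=8: bne i8 tail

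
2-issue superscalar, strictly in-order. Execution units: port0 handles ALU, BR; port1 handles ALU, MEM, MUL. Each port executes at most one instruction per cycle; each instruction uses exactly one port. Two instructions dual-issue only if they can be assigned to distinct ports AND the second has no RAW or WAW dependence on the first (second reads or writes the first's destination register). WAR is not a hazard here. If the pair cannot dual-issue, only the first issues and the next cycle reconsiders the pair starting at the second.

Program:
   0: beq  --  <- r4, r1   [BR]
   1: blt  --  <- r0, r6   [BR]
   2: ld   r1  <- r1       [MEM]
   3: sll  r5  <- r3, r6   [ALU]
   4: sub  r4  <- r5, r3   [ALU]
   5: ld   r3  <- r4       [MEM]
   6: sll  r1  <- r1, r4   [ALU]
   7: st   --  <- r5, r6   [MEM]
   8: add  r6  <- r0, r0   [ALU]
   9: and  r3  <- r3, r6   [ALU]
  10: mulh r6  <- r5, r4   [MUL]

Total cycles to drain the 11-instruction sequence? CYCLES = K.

CYCLES = 7

[0] i0  beq  -- no-port BR/BR
[1] i1/i2  blt+ld  -- 2-wide
[2] i3  sll  -- RAW r5
[3] i4  sub  -- RAW r4
[4] i5/i6  ld+sll  -- 2-wide
[5] i7/i8  st+add  -- 2-wide
[6] i9/i10  and+mulh  -- 2-wide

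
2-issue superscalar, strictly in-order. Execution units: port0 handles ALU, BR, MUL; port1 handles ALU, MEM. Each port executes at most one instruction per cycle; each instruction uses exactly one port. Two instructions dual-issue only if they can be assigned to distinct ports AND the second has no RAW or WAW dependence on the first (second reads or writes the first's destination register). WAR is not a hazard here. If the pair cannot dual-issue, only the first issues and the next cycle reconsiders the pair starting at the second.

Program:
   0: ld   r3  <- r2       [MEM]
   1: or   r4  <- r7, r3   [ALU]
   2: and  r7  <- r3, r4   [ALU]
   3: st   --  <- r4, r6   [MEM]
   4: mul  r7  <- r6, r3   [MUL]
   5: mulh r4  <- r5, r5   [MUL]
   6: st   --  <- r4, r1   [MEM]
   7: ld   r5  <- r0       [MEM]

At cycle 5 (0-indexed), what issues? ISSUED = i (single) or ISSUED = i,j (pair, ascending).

0. ld @i0  | RAW r3
1. or @i1  | RAW r4
2. and st @i2,i3  | dual
3. mul @i4  | no-port MUL/MUL
4. mulh @i5  | RAW r4
5. st @i6  | no-port MEM/MEM
6. ld @i7  | tail

ISSUED = 6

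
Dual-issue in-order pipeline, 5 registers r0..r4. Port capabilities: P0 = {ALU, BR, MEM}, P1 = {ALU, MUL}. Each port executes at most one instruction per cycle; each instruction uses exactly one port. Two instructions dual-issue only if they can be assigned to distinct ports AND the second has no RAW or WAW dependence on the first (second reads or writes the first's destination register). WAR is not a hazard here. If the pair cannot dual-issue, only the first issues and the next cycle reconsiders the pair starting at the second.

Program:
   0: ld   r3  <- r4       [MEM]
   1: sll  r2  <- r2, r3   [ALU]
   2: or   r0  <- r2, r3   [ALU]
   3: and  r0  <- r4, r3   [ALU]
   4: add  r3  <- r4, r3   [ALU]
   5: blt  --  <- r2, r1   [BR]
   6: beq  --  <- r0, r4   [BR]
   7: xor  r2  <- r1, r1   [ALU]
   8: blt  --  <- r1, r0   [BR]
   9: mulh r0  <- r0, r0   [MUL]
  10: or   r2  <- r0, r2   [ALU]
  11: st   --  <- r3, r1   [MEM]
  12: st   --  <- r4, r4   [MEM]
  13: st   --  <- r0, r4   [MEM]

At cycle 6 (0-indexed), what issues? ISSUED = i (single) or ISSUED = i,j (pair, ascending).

ISSUED = 8,9

0. ld.MEM @i0  | RAW r3
1. sll.ALU @i1  | RAW r2
2. or.ALU @i2  | WAW r0
3. and.ALU;add.ALU @i3&i4  | 2-wide
4. blt.BR @i5  | no-port BR/BR
5. beq.BR;xor.ALU @i6&i7  | 2-wide
6. blt.BR;mulh.MUL @i8&i9  | 2-wide
7. or.ALU;st.MEM @i10&i11  | 2-wide
8. st.MEM @i12  | no-port MEM/MEM
9. st.MEM @i13  | tail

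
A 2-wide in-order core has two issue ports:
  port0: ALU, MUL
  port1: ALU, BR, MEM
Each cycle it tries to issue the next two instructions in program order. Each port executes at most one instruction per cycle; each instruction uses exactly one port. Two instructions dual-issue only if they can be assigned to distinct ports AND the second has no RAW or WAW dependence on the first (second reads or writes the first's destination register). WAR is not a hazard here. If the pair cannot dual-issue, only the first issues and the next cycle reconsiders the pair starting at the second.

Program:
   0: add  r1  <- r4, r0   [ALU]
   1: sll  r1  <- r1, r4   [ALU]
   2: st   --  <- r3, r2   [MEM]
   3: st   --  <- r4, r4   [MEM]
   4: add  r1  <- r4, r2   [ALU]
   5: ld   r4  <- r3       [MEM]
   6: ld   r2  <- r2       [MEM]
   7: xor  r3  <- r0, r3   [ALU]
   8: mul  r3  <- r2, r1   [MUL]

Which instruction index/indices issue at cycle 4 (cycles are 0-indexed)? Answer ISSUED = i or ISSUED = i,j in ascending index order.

ISSUED = 6,7

[0] i0  add.ALU  -- RAW+WAW r1
[1] i1+i2  sll.ALU/st.MEM  -- 2-wide
[2] i3+i4  st.MEM/add.ALU  -- 2-wide
[3] i5  ld.MEM  -- no-port MEM/MEM
[4] i6+i7  ld.MEM/xor.ALU  -- 2-wide
[5] i8  mul.MUL  -- tail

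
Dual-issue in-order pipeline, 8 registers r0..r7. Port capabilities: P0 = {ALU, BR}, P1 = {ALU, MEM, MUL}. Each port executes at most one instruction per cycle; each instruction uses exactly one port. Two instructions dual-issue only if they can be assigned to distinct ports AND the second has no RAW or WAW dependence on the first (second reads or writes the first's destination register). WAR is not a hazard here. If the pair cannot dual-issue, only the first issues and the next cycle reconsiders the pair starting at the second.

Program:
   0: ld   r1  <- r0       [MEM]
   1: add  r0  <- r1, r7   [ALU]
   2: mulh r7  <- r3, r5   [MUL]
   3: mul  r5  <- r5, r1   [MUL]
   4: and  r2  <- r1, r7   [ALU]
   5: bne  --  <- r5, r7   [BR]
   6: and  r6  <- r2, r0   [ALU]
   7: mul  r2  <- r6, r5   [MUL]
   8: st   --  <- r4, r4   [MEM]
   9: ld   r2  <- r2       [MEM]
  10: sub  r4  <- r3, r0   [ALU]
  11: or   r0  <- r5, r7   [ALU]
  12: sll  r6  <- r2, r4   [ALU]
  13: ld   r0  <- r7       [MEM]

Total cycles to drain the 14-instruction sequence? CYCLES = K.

[0] i0  ld.MEM  -- RAW r1
[1] i1&i2  add.ALU/mulh.MUL  -- pair
[2] i3&i4  mul.MUL/and.ALU  -- pair
[3] i5&i6  bne.BR/and.ALU  -- pair
[4] i7  mul.MUL  -- no-port MUL/MEM
[5] i8  st.MEM  -- no-port MEM/MEM
[6] i9&i10  ld.MEM/sub.ALU  -- pair
[7] i11&i12  or.ALU/sll.ALU  -- pair
[8] i13  ld.MEM  -- tail

CYCLES = 9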